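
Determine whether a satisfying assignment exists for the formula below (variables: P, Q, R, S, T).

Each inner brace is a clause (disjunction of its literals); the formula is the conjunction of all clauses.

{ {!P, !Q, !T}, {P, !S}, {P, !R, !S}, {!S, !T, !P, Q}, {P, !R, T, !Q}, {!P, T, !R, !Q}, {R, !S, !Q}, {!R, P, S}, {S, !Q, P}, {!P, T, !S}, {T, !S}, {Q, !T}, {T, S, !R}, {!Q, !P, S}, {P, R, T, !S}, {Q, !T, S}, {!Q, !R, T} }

Case P = true:
Case Q = false:
Unit clause (!T) forces T = false.
Unit clause (!S) forces S = false.
Unit clause (!R) forces R = false.
This assignment satisfies each clause.
A satisfying assignment: P=true,  Q=false,  R=false,  S=false,  T=false.

Satisfiable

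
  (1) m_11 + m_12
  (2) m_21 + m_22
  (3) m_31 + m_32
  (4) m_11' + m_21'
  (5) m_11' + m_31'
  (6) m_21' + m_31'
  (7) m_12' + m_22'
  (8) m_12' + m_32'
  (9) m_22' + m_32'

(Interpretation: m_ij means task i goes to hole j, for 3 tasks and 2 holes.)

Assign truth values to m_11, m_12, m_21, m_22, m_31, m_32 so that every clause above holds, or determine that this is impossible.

Suppose m_11 = 1.
From the singleton clause (m_21'), m_21 = 0.
From the singleton clause (m_22), m_22 = 1.
From the singleton clause (m_31'), m_31 = 0.
From the singleton clause (m_32), m_32 = 1.
But (m_32') is also a unit clause — contradiction.
Backtrack on m_11: now try m_11 = 0.
From the singleton clause (m_12), m_12 = 1.
From the singleton clause (m_22'), m_22 = 0.
From the singleton clause (m_21), m_21 = 1.
From the singleton clause (m_31'), m_31 = 0.
From the singleton clause (m_32), m_32 = 1.
But (m_32') is also a unit clause — contradiction.
Neither m_11 = 1 nor m_11 = 0 works.

UNSATISFIABLE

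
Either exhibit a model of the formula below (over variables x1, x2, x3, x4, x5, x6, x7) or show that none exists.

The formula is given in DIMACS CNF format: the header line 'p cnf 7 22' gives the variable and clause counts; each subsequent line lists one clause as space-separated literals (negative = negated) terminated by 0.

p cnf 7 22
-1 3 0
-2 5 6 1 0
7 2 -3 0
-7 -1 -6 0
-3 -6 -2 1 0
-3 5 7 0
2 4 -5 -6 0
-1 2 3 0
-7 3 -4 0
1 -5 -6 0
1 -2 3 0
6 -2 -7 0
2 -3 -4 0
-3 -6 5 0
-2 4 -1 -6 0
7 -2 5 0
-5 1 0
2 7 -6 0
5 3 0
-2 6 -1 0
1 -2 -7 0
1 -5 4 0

Case x1 = True:
From the singleton clause (x3), x3 = True.
Case x7 = True:
From the singleton clause (¬x6), x6 = False.
From the singleton clause (¬x2), x2 = False.
From the singleton clause (¬x4), x4 = False.
No clause remains; x5 is free.

x1=True; x2=False; x3=True; x4=False; x5=True; x6=False; x7=True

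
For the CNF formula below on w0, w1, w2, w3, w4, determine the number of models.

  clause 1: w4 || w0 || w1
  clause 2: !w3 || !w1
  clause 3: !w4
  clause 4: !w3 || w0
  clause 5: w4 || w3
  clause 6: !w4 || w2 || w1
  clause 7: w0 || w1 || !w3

2

There are 2^5 = 32 truth assignments over (w0, w1, w2, w3, w4).
Split on w4. With w4 = true, the clauses containing w4 are satisfied and !w4 drops from the rest; 0 of the 2^4 = 16 assignments to the other variables satisfy what remains.
With w4 = false, by the same count on the reduced clause set, 2 assignments work.
(One model: w0=T, w1=F, w2=F, w3=T, w4=F.)
Total: 0 + 2 = 2.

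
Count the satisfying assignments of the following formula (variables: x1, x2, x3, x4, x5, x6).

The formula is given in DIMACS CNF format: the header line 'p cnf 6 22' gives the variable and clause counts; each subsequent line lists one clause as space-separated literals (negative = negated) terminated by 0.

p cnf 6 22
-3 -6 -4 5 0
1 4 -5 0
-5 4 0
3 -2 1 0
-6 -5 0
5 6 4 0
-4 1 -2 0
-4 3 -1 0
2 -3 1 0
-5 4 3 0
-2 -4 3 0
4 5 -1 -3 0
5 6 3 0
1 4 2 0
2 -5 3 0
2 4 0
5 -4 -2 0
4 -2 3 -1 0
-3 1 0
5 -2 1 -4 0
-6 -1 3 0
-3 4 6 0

4

There are 2^6 = 64 truth assignments over (x1, x2, x3, x4, x5, x6).
Split on x1. With x1 = True, the clauses containing x1 are satisfied and ¬x1 drops from the rest; 3 of the 2^5 = 32 assignments to the other variables satisfy what remains.
With x1 = False, by the same count on the reduced clause set, 1 assignment works.
Total: 3 + 1 = 4.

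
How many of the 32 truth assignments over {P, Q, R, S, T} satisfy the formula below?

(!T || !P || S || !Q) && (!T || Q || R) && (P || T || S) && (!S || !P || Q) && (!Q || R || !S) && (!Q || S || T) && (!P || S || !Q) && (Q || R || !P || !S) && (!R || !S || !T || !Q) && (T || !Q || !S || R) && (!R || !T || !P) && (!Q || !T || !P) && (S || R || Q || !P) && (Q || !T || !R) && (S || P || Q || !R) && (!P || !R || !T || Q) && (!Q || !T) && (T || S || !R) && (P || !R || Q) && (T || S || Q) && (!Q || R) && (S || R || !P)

3

There are 2^5 = 32 truth assignments over (P, Q, R, S, T).
Split on P. With P = true, the clauses containing P are satisfied and !P drops from the rest; 1 of the 2^4 = 16 assignments to the other variables satisfy what remains.
With P = false, by the same count on the reduced clause set, 2 assignments work.
(One model: P=F, Q=F, R=F, S=T, T=F.)
Total: 1 + 2 = 3.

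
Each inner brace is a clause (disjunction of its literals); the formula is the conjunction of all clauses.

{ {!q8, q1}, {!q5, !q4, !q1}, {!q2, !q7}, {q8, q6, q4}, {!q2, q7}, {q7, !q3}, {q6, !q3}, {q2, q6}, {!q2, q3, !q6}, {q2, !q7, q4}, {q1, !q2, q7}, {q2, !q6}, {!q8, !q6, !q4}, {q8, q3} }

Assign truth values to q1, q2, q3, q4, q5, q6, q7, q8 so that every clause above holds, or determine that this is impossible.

UNSATISFIABLE

Try q8 = false.
Unit clause (q3) forces q3 = true.
Unit clause (q7) forces q7 = true.
Unit clause (!q2) forces q2 = false.
Unit clause (q6) forces q6 = true.
That conflicts with the unit clause (!q6).
Undo q8 and try q8 = true.
Unit clause (q1) forces q1 = true.
Try q5 = false.
Try q2 = false.
Unit clause (q6) forces q6 = true.
That conflicts with the unit clause (!q6).
Undo q2 and try q2 = true.
Unit clause (!q7) forces q7 = false.
That conflicts with the unit clause (q7).
Either choice for q2 ends in contradiction.
Undo q5 and try q5 = true.
Unit clause (!q4) forces q4 = false.
Try q2 = false.
Unit clause (q6) forces q6 = true.
That conflicts with the unit clause (!q6).
Undo q2 and try q2 = true.
Unit clause (!q7) forces q7 = false.
That conflicts with the unit clause (q7).
Either choice for q2 ends in contradiction.
Either choice for q5 ends in contradiction.
Either choice for q8 ends in contradiction.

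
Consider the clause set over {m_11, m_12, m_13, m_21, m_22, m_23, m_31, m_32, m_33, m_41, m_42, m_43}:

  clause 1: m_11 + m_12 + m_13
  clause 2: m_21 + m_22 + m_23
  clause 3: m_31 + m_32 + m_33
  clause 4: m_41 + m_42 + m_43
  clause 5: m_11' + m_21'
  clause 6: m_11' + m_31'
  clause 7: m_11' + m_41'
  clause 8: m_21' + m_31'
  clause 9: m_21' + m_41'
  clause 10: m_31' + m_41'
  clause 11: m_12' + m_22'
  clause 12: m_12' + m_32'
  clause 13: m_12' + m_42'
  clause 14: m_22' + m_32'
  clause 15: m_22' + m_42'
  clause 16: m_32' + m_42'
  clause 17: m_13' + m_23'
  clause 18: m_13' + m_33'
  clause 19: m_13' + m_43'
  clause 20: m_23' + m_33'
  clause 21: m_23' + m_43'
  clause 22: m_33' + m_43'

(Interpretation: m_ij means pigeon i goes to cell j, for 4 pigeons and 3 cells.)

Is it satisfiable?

Case m_11 = 0:
Case m_12 = 1:
The clause (m_22') is unit, so m_22 = 0.
The clause (m_32') is unit, so m_32 = 0.
The clause (m_42') is unit, so m_42 = 0.
Case m_21 = 1:
The clause (m_31') is unit, so m_31 = 0.
The clause (m_33) is unit, so m_33 = 1.
The clause (m_41') is unit, so m_41 = 0.
The clause (m_43) is unit, so m_43 = 1.
Now (m_43') is unsatisfied and unit — conflict.
That branch fails; take m_21 = 0 instead.
The clause (m_23) is unit, so m_23 = 1.
The clause (m_13') is unit, so m_13 = 0.
The clause (m_33') is unit, so m_33 = 0.
The clause (m_31) is unit, so m_31 = 1.
The clause (m_41') is unit, so m_41 = 0.
The clause (m_43) is unit, so m_43 = 1.
Now (m_43') is unsatisfied and unit — conflict.
Neither m_21 = 1 nor m_21 = 0 works.
That branch fails; take m_12 = 0 instead.
The clause (m_13) is unit, so m_13 = 1.
The clause (m_23') is unit, so m_23 = 0.
The clause (m_33') is unit, so m_33 = 0.
The clause (m_43') is unit, so m_43 = 0.
Case m_21 = 1:
The clause (m_31') is unit, so m_31 = 0.
The clause (m_32) is unit, so m_32 = 1.
The clause (m_41') is unit, so m_41 = 0.
The clause (m_42) is unit, so m_42 = 1.
Now (m_42') is unsatisfied and unit — conflict.
That branch fails; take m_21 = 0 instead.
The clause (m_22) is unit, so m_22 = 1.
The clause (m_32') is unit, so m_32 = 0.
The clause (m_31) is unit, so m_31 = 1.
The clause (m_41') is unit, so m_41 = 0.
The clause (m_42) is unit, so m_42 = 1.
Now (m_42') is unsatisfied and unit — conflict.
Neither m_21 = 1 nor m_21 = 0 works.
Neither m_12 = 1 nor m_12 = 0 works.
That branch fails; take m_11 = 1 instead.
The clause (m_21') is unit, so m_21 = 0.
The clause (m_31') is unit, so m_31 = 0.
The clause (m_41') is unit, so m_41 = 0.
Case m_22 = 1:
The clause (m_12') is unit, so m_12 = 0.
The clause (m_32') is unit, so m_32 = 0.
The clause (m_33) is unit, so m_33 = 1.
The clause (m_42') is unit, so m_42 = 0.
The clause (m_43) is unit, so m_43 = 1.
Now (m_43') is unsatisfied and unit — conflict.
That branch fails; take m_22 = 0 instead.
The clause (m_23) is unit, so m_23 = 1.
The clause (m_13') is unit, so m_13 = 0.
The clause (m_33') is unit, so m_33 = 0.
The clause (m_32) is unit, so m_32 = 1.
The clause (m_12') is unit, so m_12 = 0.
The clause (m_42') is unit, so m_42 = 0.
The clause (m_43) is unit, so m_43 = 1.
Now (m_43') is unsatisfied and unit — conflict.
Neither m_22 = 1 nor m_22 = 0 works.
Neither m_11 = 1 nor m_11 = 0 works.
No assignment satisfies every clause.

No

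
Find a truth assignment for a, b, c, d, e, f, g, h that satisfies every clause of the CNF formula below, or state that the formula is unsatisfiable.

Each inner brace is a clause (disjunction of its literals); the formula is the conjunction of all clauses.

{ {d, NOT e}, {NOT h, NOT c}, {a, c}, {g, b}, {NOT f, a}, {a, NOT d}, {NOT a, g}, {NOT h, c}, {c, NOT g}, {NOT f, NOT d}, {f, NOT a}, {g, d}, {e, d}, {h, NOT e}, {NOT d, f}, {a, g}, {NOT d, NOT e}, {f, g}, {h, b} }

UNSATISFIABLE

Suppose d = true.
The clause (a) is unit, so a = true.
The clause (g) is unit, so g = true.
The clause (c) is unit, so c = true.
The clause (NOT h) is unit, so h = false.
The clause (NOT f) is unit, so f = false.
But (f) is also a unit clause — contradiction.
Backtrack on d: now try d = false.
The clause (NOT e) is unit, so e = false.
But (e) is also a unit clause — contradiction.
Both values of d lead to a conflict.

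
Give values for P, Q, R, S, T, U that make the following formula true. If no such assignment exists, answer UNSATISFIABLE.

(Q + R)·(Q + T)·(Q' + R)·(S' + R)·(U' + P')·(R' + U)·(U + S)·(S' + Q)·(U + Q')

Try Q = 1.
From the singleton clause (R), R = 1.
From the singleton clause (U), U = 1.
From the singleton clause (P'), P = 0.
No clause remains; S, T are free.

P=0,  Q=1,  R=1,  S=0,  T=1,  U=1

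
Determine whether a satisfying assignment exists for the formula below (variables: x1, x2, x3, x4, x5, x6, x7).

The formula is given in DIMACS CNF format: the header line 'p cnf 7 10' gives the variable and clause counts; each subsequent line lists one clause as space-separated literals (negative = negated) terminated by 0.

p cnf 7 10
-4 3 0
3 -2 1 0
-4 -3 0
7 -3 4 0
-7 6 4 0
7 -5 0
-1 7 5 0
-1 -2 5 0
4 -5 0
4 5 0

No, unsatisfiable

Suppose x4 = False.
(¬x5) alone gives x5 = False.
Now (x5) is unsatisfied and unit — conflict.
Undo x4 and try x4 = True.
(x3) alone gives x3 = True.
Now (¬x3) is unsatisfied and unit — conflict.
Neither x4 = True nor x4 = False works.
No assignment satisfies every clause.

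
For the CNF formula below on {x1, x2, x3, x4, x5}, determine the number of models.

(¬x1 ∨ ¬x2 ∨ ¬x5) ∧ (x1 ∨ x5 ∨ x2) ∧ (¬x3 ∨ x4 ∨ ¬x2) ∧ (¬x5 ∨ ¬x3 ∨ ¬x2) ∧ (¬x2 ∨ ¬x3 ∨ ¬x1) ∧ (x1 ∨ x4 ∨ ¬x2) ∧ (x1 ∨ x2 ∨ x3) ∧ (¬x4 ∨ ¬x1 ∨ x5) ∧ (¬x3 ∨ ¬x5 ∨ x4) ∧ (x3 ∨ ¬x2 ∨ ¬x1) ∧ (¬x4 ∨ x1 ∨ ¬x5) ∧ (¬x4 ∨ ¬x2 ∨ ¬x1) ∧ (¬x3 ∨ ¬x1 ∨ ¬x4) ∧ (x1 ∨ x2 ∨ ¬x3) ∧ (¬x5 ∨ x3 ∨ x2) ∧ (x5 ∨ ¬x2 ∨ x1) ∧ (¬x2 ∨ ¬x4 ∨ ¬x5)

There are 2^5 = 32 truth assignments over (x1, x2, x3, x4, x5).
Split on x5. With x5 = True, the clauses containing x5 are satisfied and ¬x5 drops from the rest; 0 of the 2^4 = 16 assignments to the other variables satisfy what remains.
With x5 = False, by the same count on the reduced clause set, 2 assignments work.
(One model: x1=T, x2=F, x3=F, x4=F, x5=F.)
Total: 0 + 2 = 2.

2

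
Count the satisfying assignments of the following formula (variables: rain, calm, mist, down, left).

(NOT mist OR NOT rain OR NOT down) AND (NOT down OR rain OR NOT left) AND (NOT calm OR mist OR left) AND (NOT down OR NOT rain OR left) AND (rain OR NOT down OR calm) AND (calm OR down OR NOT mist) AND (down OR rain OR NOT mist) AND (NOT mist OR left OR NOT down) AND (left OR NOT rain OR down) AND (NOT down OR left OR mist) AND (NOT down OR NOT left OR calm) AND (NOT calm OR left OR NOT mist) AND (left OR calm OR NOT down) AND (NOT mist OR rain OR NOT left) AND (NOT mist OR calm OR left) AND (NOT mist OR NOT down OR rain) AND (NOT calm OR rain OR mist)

6

There are 2^5 = 32 truth assignments over (rain, calm, mist, down, left).
Split on left. With left = true, the clauses containing left are satisfied and NOT left drops from the rest; 5 of the 2^4 = 16 assignments to the other variables satisfy what remains.
With left = false, by the same count on the reduced clause set, 1 assignment works.
Total: 5 + 1 = 6.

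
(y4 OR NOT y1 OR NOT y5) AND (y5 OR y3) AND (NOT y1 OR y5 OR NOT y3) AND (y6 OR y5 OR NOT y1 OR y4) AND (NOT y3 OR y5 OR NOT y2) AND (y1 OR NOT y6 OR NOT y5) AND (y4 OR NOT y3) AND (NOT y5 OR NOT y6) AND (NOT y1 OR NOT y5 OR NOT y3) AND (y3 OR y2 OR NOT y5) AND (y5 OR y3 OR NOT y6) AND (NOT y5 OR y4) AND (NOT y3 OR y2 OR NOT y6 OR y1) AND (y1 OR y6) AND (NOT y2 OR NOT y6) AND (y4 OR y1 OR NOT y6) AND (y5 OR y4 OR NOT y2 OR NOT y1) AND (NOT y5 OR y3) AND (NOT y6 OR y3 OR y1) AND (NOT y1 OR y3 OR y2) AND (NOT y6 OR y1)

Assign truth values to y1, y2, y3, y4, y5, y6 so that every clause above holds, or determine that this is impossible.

Suppose y5 = true.
From the singleton clause (NOT y6), y6 = false.
From the singleton clause (y4), y4 = true.
From the singleton clause (y1), y1 = true.
From the singleton clause (NOT y3), y3 = false.
Now (y3) is unsatisfied and unit — conflict.
That branch fails; take y5 = false instead.
From the singleton clause (y3), y3 = true.
From the singleton clause (NOT y1), y1 = false.
From the singleton clause (NOT y2), y2 = false.
From the singleton clause (y4), y4 = true.
From the singleton clause (NOT y6), y6 = false.
Now (y6) is unsatisfied and unit — conflict.
Either choice for y5 ends in contradiction.

UNSATISFIABLE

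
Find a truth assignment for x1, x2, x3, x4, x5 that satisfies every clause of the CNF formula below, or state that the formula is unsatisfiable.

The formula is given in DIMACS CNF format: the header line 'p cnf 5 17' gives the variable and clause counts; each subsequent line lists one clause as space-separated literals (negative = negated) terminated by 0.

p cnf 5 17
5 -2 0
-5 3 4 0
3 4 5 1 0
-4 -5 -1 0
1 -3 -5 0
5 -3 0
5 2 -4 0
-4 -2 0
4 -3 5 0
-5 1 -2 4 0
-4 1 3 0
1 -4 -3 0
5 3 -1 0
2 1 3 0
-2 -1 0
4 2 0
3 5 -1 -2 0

Case x5 = True:
Case x3 = True:
The clause (x1) is unit, so x1 = True.
The clause (¬x4) is unit, so x4 = False.
The clause (¬x2) is unit, so x2 = False.
Now (x2) is unsatisfied and unit — conflict.
So x3 must be the other value — set x3 = False.
The clause (x4) is unit, so x4 = True.
The clause (¬x1) is unit, so x1 = False.
Now (x1) is unsatisfied and unit — conflict.
Neither x3 = True nor x3 = False works.
So x5 must be the other value — set x5 = False.
The clause (¬x2) is unit, so x2 = False.
The clause (¬x3) is unit, so x3 = False.
The clause (¬x4) is unit, so x4 = False.
Now (x4) is unsatisfied and unit — conflict.
Neither x5 = True nor x5 = False works.

UNSATISFIABLE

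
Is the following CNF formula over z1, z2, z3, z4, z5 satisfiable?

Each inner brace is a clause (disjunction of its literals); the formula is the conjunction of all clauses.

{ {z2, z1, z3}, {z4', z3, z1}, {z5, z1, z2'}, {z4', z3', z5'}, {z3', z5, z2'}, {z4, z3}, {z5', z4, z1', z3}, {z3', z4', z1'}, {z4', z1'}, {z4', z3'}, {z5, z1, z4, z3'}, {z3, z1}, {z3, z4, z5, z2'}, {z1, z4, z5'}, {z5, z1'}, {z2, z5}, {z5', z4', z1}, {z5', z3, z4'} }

Yes

Suppose z4 = 0.
Unit clause (z3) forces z3 = 1.
Suppose z5 = 1.
Unit clause (z1) forces z1 = 1.
No clause remains; z2 is free.
A satisfying assignment: z1: 1, z2: 1, z3: 1, z4: 0, z5: 1.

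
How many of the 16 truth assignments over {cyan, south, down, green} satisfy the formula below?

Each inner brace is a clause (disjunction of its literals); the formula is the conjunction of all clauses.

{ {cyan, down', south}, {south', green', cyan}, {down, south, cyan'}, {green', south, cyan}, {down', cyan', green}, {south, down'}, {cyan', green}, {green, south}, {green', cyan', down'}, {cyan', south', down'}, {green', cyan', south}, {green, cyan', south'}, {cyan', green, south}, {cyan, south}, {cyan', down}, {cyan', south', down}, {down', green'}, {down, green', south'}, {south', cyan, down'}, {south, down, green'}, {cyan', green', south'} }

There are 2^4 = 16 truth assignments over (cyan, south, down, green).
Check each against the 21 clauses (columns in the order cyan, south, down, green):
  F F F F  ✗ fails (green + south)
  F F F T  ✗ fails (green' + south + cyan)
  F F T F  ✗ fails (cyan + down' + south)
  F F T T  ✗ fails (cyan + down' + south)
  F T F F  ✓ satisfies all
  F T F T  ✗ fails (south' + green' + cyan)
  F T T F  ✗ fails (south' + cyan + down')
  F T T T  ✗ fails (south' + green' + cyan)
  T F F F  ✗ fails (down + south + cyan')
  T F F T  ✗ fails (down + south + cyan')
  T F T F  ✗ fails (down' + cyan' + green)
  T F T T  ✗ fails (south + down')
  T T F F  ✗ fails (cyan' + green)
  T T F T  ✗ fails (cyan' + down)
  T T T F  ✗ fails (down' + cyan' + green)
  T T T T  ✗ fails (green' + cyan' + down')
1 of the 16 rows is a model.

1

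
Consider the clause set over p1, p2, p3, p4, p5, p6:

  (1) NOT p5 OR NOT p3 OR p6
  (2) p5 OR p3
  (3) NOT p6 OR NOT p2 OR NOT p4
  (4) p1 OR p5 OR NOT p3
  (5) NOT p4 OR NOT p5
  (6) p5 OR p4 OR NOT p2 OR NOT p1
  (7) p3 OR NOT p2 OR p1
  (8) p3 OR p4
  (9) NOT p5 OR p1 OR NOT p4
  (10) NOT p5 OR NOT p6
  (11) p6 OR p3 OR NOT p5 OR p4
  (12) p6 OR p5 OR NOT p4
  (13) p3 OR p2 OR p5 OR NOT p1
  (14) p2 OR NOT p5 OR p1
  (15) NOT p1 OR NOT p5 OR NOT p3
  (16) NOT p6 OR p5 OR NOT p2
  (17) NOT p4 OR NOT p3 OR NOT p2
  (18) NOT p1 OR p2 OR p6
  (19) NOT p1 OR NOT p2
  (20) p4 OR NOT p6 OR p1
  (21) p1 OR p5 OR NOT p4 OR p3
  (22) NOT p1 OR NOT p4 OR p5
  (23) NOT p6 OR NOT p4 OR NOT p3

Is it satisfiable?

Yes, satisfiable

Case p5 = false:
Unit clause (p3) forces p3 = true.
Unit clause (p1) forces p1 = true.
Unit clause (NOT p2) forces p2 = false.
Unit clause (p6) forces p6 = true.
Unit clause (NOT p4) forces p4 = false.
All clauses are satisfied.
A satisfying assignment: p1 ↦ true; p2 ↦ false; p3 ↦ true; p4 ↦ false; p5 ↦ false; p6 ↦ true.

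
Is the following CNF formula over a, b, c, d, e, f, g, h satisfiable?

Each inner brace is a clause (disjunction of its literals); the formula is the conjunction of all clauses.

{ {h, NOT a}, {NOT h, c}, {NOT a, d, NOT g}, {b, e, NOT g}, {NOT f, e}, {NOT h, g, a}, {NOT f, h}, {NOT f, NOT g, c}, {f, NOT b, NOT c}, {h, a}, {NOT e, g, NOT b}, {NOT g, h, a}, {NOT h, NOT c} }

Suppose h = true.
From the singleton clause (c), c = true.
But (NOT c) is also a unit clause — contradiction.
So h must be the other value — set h = false.
From the singleton clause (NOT a), a = false.
But (a) is also a unit clause — contradiction.
Neither h = true nor h = false works.
No assignment satisfies every clause.

No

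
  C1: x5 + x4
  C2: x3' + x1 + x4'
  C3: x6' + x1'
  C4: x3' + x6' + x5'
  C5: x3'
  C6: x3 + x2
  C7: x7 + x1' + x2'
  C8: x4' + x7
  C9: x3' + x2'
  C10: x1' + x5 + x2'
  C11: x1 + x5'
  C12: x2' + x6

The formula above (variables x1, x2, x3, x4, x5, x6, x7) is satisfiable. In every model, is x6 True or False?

Suppose x6 = 0.
(x3') alone gives x3 = 0.
(x2) alone gives x2 = 1.
That conflicts with the unit clause (x2').
So every satisfying assignment has x6 = True.

True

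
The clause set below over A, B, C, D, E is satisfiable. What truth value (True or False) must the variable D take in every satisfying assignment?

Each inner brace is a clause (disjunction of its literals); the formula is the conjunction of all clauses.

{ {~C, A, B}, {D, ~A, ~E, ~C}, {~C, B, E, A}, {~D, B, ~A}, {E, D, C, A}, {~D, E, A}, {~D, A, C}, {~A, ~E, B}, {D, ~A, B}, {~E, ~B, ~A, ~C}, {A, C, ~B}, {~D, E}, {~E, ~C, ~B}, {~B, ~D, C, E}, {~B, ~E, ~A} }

Suppose D = 1.
(E) alone gives E = 1.
Branch on B: set B = 1.
(~C) alone gives C = 0.
(A) alone gives A = 1.
That conflicts with the unit clause (~A).
Backtrack on B: now try B = 0.
(~A) alone gives A = 0.
(~C) alone gives C = 0.
That conflicts with the unit clause (C).
Either choice for B ends in contradiction.
So every satisfying assignment has D = False.

False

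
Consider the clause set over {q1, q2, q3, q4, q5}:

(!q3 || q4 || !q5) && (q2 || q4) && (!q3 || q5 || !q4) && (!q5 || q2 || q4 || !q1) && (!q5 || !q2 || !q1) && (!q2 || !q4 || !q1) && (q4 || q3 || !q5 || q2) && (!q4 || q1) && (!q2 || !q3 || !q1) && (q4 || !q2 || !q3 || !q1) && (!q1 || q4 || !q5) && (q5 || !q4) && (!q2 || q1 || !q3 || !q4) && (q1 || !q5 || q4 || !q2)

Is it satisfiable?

Case q2 = true:
Case q5 = false:
The clause (!q4) is unit, so q4 = false.
Case q3 = false:
Every clause is now satisfied; q1 is unconstrained.
A satisfying assignment: q1=false,  q2=true,  q3=false,  q4=false,  q5=false.

Yes, satisfiable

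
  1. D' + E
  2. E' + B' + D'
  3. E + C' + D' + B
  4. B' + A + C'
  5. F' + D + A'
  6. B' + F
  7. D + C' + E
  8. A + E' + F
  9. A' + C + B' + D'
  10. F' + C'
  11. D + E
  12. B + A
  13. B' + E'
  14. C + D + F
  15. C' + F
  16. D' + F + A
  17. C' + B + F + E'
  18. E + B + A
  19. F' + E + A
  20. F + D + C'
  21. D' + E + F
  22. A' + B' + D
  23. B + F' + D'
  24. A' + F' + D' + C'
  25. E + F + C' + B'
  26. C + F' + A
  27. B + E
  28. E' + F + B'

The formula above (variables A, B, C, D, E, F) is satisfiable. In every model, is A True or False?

Suppose A = 0.
Unit clause (B) forces B = 1.
Unit clause (C') forces C = 0.
Unit clause (F) forces F = 1.
That conflicts with the unit clause (F').
So every satisfying assignment has A = True.

True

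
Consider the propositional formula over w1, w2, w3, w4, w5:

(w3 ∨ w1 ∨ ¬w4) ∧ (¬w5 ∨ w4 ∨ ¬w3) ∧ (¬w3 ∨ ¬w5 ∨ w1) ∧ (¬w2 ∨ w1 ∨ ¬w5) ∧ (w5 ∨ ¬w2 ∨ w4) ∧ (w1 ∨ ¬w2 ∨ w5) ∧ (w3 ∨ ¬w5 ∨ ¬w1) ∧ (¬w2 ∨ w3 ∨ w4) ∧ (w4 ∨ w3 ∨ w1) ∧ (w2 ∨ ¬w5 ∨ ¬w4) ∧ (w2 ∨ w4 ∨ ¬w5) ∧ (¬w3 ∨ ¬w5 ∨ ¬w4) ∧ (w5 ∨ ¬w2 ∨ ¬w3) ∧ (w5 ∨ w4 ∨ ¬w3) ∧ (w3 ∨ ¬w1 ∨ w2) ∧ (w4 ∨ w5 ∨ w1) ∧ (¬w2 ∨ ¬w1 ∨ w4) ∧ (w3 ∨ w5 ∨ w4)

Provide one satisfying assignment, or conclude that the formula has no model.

Branch on w3: set w3 = True.
Branch on w5: set w5 = False.
(¬w2) alone gives w2 = False.
(w4) alone gives w4 = True.
Every clause is now satisfied; w1 is unconstrained.

w1=True; w2=False; w3=True; w4=True; w5=False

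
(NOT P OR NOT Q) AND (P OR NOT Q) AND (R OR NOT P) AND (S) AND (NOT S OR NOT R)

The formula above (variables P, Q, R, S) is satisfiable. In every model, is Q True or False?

False

Suppose Q = true.
The clause (NOT P) is unit, so P = false.
That conflicts with the unit clause (P).
So every satisfying assignment has Q = False.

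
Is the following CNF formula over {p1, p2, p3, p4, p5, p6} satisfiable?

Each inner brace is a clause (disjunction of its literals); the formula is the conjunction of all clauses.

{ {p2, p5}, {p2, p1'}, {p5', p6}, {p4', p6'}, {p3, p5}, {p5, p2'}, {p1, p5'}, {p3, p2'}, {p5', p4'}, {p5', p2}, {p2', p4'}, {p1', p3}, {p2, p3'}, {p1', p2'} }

Branch on p2: set p2 = 1.
From the singleton clause (p5), p5 = 1.
From the singleton clause (p6), p6 = 1.
From the singleton clause (p4'), p4 = 0.
From the singleton clause (p1), p1 = 1.
That conflicts with the unit clause (p1').
That branch fails; take p2 = 0 instead.
From the singleton clause (p5), p5 = 1.
That conflicts with the unit clause (p5').
Both values of p2 lead to a conflict.
No assignment satisfies every clause.

No, unsatisfiable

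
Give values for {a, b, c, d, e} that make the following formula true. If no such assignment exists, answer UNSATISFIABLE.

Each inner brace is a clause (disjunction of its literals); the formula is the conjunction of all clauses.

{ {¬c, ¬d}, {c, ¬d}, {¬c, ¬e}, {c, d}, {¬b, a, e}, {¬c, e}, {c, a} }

UNSATISFIABLE

Branch on c: set c = False.
From the singleton clause (¬d), d = False.
Now (d) is unsatisfied and unit — conflict.
Undo c and try c = True.
From the singleton clause (¬d), d = False.
From the singleton clause (¬e), e = False.
Now (e) is unsatisfied and unit — conflict.
Either choice for c ends in contradiction.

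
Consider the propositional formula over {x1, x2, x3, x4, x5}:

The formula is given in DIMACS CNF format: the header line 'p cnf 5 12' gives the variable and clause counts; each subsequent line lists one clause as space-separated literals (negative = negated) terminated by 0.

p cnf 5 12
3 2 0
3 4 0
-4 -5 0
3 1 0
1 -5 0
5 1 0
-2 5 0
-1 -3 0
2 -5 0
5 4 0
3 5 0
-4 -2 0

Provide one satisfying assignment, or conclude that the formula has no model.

Suppose x3 = True.
Unit clause (¬x1) forces x1 = False.
Unit clause (¬x5) forces x5 = False.
That conflicts with the unit clause (x5).
So x3 must be the other value — set x3 = False.
Unit clause (x2) forces x2 = True.
Unit clause (x4) forces x4 = True.
That conflicts with the unit clause (¬x4).
Either choice for x3 ends in contradiction.

UNSATISFIABLE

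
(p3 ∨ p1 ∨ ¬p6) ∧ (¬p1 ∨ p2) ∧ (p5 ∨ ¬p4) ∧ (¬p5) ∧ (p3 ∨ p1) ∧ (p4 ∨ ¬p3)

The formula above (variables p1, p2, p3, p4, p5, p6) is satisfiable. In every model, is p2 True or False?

True

Suppose p2 = False.
(¬p1) alone gives p1 = False.
(¬p5) alone gives p5 = False.
(¬p4) alone gives p4 = False.
(p3) alone gives p3 = True.
But (¬p3) is also a unit clause — contradiction.
So every satisfying assignment has p2 = True.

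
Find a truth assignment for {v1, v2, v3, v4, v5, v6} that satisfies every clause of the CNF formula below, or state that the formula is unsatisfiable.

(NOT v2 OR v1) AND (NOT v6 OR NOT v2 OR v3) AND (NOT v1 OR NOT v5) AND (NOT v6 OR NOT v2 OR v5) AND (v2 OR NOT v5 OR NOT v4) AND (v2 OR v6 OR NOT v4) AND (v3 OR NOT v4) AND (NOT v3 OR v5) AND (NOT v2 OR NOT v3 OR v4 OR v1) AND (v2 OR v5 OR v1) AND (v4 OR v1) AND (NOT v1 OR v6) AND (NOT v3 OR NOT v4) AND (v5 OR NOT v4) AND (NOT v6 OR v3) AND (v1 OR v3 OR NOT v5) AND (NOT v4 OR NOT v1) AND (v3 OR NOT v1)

Try v2 = false.
Try v1 = false.
Unit clause (v5) forces v5 = true.
Unit clause (NOT v4) forces v4 = false.
Now (v4) is unsatisfied and unit — conflict.
That branch fails; take v1 = true instead.
Unit clause (NOT v5) forces v5 = false.
Unit clause (NOT v3) forces v3 = false.
Now (v3) is unsatisfied and unit — conflict.
Either choice for v1 ends in contradiction.
That branch fails; take v2 = true instead.
Unit clause (v1) forces v1 = true.
Unit clause (NOT v5) forces v5 = false.
Unit clause (NOT v6) forces v6 = false.
Now (v6) is unsatisfied and unit — conflict.
Either choice for v2 ends in contradiction.

UNSATISFIABLE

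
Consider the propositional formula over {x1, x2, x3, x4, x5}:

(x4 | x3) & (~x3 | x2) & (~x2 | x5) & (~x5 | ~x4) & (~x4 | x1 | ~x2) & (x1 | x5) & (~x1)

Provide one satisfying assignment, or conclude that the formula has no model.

Unit clause (~x1) forces x1 = 0.
Unit clause (x5) forces x5 = 1.
Unit clause (~x4) forces x4 = 0.
Unit clause (x3) forces x3 = 1.
Unit clause (x2) forces x2 = 1.
This assignment satisfies each clause.

x1 ↦ 0; x2 ↦ 1; x3 ↦ 1; x4 ↦ 0; x5 ↦ 1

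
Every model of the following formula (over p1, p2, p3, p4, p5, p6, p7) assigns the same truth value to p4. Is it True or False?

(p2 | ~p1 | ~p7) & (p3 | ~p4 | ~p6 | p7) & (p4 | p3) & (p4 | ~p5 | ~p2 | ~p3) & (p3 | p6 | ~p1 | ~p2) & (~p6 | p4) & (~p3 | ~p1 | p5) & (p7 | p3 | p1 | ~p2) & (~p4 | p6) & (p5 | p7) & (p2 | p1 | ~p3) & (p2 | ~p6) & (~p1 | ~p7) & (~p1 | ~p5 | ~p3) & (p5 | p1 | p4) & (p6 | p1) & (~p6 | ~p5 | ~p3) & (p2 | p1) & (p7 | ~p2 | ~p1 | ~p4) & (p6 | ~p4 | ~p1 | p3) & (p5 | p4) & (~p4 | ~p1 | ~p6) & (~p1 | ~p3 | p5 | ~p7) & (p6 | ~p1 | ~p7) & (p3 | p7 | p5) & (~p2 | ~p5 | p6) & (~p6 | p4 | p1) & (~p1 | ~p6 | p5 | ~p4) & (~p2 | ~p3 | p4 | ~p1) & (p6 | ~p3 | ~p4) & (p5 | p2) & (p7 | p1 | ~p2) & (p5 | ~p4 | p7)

Suppose p4 = 0.
(p3) alone gives p3 = 1.
(~p6) alone gives p6 = 0.
(p1) alone gives p1 = 1.
(p5) alone gives p5 = 1.
Now (~p5) is unsatisfied and unit — conflict.
So every satisfying assignment has p4 = True.

True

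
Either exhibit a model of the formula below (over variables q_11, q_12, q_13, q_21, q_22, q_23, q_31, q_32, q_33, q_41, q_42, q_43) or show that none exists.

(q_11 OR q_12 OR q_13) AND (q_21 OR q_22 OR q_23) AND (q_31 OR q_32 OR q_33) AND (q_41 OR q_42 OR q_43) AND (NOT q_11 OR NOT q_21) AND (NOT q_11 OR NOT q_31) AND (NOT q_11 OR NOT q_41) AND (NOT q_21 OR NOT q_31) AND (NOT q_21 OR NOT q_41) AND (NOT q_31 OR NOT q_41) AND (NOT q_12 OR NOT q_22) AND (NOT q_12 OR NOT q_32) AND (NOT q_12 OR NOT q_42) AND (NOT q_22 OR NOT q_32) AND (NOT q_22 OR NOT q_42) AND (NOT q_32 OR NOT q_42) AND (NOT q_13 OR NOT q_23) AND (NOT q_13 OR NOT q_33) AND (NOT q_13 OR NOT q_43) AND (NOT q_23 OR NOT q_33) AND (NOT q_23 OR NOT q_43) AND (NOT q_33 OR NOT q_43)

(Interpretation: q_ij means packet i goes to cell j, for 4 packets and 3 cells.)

UNSATISFIABLE

Suppose q_11 = false.
Suppose q_12 = true.
(NOT q_22) alone gives q_22 = false.
(NOT q_32) alone gives q_32 = false.
(NOT q_42) alone gives q_42 = false.
Suppose q_21 = true.
(NOT q_31) alone gives q_31 = false.
(q_33) alone gives q_33 = true.
(NOT q_41) alone gives q_41 = false.
(q_43) alone gives q_43 = true.
Now (NOT q_43) is unsatisfied and unit — conflict.
So q_21 must be the other value — set q_21 = false.
(q_23) alone gives q_23 = true.
(NOT q_13) alone gives q_13 = false.
(NOT q_33) alone gives q_33 = false.
(q_31) alone gives q_31 = true.
(NOT q_41) alone gives q_41 = false.
(q_43) alone gives q_43 = true.
Now (NOT q_43) is unsatisfied and unit — conflict.
Either choice for q_21 ends in contradiction.
So q_12 must be the other value — set q_12 = false.
(q_13) alone gives q_13 = true.
(NOT q_23) alone gives q_23 = false.
(NOT q_33) alone gives q_33 = false.
(NOT q_43) alone gives q_43 = false.
Suppose q_21 = true.
(NOT q_31) alone gives q_31 = false.
(q_32) alone gives q_32 = true.
(NOT q_41) alone gives q_41 = false.
(q_42) alone gives q_42 = true.
Now (NOT q_42) is unsatisfied and unit — conflict.
So q_21 must be the other value — set q_21 = false.
(q_22) alone gives q_22 = true.
(NOT q_32) alone gives q_32 = false.
(q_31) alone gives q_31 = true.
(NOT q_41) alone gives q_41 = false.
(q_42) alone gives q_42 = true.
Now (NOT q_42) is unsatisfied and unit — conflict.
Either choice for q_21 ends in contradiction.
Either choice for q_12 ends in contradiction.
So q_11 must be the other value — set q_11 = true.
(NOT q_21) alone gives q_21 = false.
(NOT q_31) alone gives q_31 = false.
(NOT q_41) alone gives q_41 = false.
Suppose q_22 = true.
(NOT q_12) alone gives q_12 = false.
(NOT q_32) alone gives q_32 = false.
(q_33) alone gives q_33 = true.
(NOT q_42) alone gives q_42 = false.
(q_43) alone gives q_43 = true.
Now (NOT q_43) is unsatisfied and unit — conflict.
So q_22 must be the other value — set q_22 = false.
(q_23) alone gives q_23 = true.
(NOT q_13) alone gives q_13 = false.
(NOT q_33) alone gives q_33 = false.
(q_32) alone gives q_32 = true.
(NOT q_12) alone gives q_12 = false.
(NOT q_42) alone gives q_42 = false.
(q_43) alone gives q_43 = true.
Now (NOT q_43) is unsatisfied and unit — conflict.
Either choice for q_22 ends in contradiction.
Either choice for q_11 ends in contradiction.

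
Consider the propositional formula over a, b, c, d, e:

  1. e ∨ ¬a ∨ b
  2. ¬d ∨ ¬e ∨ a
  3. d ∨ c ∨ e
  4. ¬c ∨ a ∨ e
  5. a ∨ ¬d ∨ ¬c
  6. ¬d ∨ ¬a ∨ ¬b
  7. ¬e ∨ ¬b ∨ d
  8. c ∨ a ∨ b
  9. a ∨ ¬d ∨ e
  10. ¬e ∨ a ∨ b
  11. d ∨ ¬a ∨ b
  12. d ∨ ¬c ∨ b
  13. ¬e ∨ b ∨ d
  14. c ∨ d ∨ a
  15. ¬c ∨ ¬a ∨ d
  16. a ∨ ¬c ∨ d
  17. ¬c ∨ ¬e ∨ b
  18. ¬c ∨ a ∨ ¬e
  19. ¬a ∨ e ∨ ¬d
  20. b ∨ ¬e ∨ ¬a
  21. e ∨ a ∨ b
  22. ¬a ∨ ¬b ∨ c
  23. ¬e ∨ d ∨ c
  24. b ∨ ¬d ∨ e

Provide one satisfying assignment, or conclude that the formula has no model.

Suppose e = True.
Suppose d = False.
(¬b) alone gives b = False.
But (b) is also a unit clause — contradiction.
That branch fails; take d = True instead.
(a) alone gives a = True.
(¬b) alone gives b = False.
But (b) is also a unit clause — contradiction.
Neither d = True nor d = False works.
That branch fails; take e = False instead.
Suppose a = False.
(¬c) alone gives c = False.
(d) alone gives d = True.
But (¬d) is also a unit clause — contradiction.
That branch fails; take a = True instead.
(b) alone gives b = True.
(¬d) alone gives d = False.
(c) alone gives c = True.
But (¬c) is also a unit clause — contradiction.
Neither a = True nor a = False works.
Neither e = True nor e = False works.

UNSATISFIABLE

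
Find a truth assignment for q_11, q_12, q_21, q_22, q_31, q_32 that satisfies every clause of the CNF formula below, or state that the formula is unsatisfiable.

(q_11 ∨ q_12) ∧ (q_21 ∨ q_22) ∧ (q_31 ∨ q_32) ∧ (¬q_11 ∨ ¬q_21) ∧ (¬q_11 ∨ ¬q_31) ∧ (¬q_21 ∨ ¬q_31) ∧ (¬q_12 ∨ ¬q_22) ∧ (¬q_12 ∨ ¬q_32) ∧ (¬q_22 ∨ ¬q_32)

Try q_11 = True.
The clause (¬q_21) is unit, so q_21 = False.
The clause (q_22) is unit, so q_22 = True.
The clause (¬q_31) is unit, so q_31 = False.
The clause (q_32) is unit, so q_32 = True.
Now (¬q_32) is unsatisfied and unit — conflict.
Backtrack on q_11: now try q_11 = False.
The clause (q_12) is unit, so q_12 = True.
The clause (¬q_22) is unit, so q_22 = False.
The clause (q_21) is unit, so q_21 = True.
The clause (¬q_31) is unit, so q_31 = False.
The clause (q_32) is unit, so q_32 = True.
Now (¬q_32) is unsatisfied and unit — conflict.
Either choice for q_11 ends in contradiction.

UNSATISFIABLE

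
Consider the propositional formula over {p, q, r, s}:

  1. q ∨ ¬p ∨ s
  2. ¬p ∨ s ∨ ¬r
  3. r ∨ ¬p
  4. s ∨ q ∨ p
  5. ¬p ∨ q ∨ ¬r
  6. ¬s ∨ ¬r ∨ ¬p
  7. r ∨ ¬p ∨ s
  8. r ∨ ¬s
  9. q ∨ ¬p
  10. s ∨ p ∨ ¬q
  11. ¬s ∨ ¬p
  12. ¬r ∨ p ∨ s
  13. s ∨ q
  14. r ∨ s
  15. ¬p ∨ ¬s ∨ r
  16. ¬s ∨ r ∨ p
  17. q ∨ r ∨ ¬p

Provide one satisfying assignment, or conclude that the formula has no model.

Case r = True:
Case p = False:
The clause (s) is unit, so s = True.
Every clause is now satisfied; q is unconstrained.

p=False,  q=False,  r=True,  s=True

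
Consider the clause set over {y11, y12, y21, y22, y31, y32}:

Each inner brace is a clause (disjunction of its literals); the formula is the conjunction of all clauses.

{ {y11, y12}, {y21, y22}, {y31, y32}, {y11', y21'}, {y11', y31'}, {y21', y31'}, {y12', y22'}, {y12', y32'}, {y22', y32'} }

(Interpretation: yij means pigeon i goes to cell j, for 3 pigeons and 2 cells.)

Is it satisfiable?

Suppose y11 = 1.
Unit clause (y21') forces y21 = 0.
Unit clause (y22) forces y22 = 1.
Unit clause (y31') forces y31 = 0.
Unit clause (y32) forces y32 = 1.
That conflicts with the unit clause (y32').
Undo y11 and try y11 = 0.
Unit clause (y12) forces y12 = 1.
Unit clause (y22') forces y22 = 0.
Unit clause (y21) forces y21 = 1.
Unit clause (y31') forces y31 = 0.
Unit clause (y32) forces y32 = 1.
That conflicts with the unit clause (y32').
Either choice for y11 ends in contradiction.
No assignment satisfies every clause.

No, unsatisfiable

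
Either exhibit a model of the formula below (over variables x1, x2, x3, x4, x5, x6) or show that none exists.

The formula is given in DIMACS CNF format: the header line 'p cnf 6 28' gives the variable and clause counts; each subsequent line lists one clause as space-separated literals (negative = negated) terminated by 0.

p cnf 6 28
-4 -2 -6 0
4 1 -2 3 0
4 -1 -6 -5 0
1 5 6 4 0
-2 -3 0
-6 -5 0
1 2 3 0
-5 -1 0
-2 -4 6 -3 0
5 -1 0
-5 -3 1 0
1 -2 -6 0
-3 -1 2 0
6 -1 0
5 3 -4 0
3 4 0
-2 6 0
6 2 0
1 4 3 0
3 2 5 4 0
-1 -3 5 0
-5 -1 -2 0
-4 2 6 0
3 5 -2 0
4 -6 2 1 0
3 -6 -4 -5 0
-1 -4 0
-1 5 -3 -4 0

Try x2 = False.
Unit clause (x6) forces x6 = True.
Unit clause (¬x5) forces x5 = False.
Unit clause (¬x1) forces x1 = False.
Unit clause (x3) forces x3 = True.
Unit clause (x4) forces x4 = True.
All clauses are satisfied.

x1: False,  x2: False,  x3: True,  x4: True,  x5: False,  x6: True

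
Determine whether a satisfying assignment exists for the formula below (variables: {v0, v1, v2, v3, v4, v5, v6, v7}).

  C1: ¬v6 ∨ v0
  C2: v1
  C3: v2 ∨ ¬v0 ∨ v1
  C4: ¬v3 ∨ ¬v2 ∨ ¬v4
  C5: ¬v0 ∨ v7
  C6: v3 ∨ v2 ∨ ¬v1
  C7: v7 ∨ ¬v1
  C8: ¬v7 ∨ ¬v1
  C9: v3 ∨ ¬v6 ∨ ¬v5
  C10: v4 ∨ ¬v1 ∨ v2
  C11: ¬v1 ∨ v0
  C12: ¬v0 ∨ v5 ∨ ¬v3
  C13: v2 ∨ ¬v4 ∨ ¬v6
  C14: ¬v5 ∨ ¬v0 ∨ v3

No

From the singleton clause (v1), v1 = True.
From the singleton clause (v7), v7 = True.
Now (¬v7) is unsatisfied and unit — conflict.
No assignment satisfies every clause.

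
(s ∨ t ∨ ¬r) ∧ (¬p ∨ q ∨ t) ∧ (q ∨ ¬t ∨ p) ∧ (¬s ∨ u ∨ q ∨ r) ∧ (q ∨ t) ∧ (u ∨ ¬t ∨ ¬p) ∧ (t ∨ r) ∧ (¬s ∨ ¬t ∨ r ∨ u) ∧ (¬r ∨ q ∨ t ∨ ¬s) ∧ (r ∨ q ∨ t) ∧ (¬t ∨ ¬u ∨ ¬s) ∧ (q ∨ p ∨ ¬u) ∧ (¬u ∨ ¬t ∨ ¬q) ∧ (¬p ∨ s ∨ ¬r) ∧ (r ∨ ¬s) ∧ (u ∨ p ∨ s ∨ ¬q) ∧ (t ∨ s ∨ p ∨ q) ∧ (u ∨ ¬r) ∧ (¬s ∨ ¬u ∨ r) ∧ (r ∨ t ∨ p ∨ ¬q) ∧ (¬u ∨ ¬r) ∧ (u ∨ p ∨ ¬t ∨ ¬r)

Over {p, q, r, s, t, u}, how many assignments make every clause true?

There are 2^6 = 64 truth assignments over (p, q, r, s, t, u).
Split on u. With u = True, the clauses containing u are satisfied and ¬u drops from the rest; 1 of the 2^5 = 32 assignments to the other variables satisfy what remains.
With u = False, by the same count on the reduced clause set, 0 assignments work.
Total: 1 + 0 = 1.

1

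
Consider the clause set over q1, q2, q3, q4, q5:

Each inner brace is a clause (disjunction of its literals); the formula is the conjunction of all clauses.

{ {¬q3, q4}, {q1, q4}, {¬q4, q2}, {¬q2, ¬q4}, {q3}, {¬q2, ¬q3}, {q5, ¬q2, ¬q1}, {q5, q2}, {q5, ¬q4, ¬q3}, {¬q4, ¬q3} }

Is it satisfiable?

No, unsatisfiable

The clause (q3) is unit, so q3 = True.
The clause (q4) is unit, so q4 = True.
But (¬q4) is also a unit clause — contradiction.
No assignment satisfies every clause.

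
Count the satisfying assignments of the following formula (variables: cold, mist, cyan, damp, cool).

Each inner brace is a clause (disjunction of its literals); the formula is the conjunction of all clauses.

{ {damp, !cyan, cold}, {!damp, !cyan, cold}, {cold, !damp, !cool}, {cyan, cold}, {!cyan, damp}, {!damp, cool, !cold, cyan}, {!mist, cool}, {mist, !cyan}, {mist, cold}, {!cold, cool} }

There are 2^5 = 32 truth assignments over (cold, mist, cyan, damp, cool).
Split on cold. With cold = true, the clauses containing cold are satisfied and !cold drops from the rest; 5 of the 2^4 = 16 assignments to the other variables satisfy what remains.
With cold = false, by the same count on the reduced clause set, 0 assignments work.
(One model: cold=T, mist=F, cyan=F, damp=F, cool=T.)
Total: 5 + 0 = 5.

5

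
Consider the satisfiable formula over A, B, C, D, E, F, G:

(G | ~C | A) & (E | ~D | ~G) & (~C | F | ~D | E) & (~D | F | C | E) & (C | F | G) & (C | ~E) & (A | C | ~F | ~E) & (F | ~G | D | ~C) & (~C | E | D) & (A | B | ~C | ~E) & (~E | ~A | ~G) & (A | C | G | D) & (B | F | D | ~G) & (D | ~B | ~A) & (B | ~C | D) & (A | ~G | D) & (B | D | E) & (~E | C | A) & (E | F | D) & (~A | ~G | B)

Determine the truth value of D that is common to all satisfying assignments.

Suppose D = 0.
Try C = 1.
From the singleton clause (E), E = 1.
From the singleton clause (B), B = 1.
From the singleton clause (~A), A = 0.
From the singleton clause (G), G = 1.
But (~G) is also a unit clause — contradiction.
That branch fails; take C = 0 instead.
From the singleton clause (~E), E = 0.
From the singleton clause (B), B = 1.
From the singleton clause (~A), A = 0.
From the singleton clause (G), G = 1.
But (~G) is also a unit clause — contradiction.
Neither C = 1 nor C = 0 works.
So every satisfying assignment has D = True.

True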